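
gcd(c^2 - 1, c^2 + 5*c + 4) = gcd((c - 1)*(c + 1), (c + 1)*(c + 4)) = c + 1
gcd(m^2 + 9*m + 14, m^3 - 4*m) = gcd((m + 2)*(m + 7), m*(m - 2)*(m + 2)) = m + 2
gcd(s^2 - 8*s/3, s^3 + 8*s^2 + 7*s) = s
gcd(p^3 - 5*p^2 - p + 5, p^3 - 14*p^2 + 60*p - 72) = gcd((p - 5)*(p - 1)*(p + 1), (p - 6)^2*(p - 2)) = 1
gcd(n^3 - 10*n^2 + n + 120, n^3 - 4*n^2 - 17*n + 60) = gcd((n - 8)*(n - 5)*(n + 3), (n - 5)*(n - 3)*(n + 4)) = n - 5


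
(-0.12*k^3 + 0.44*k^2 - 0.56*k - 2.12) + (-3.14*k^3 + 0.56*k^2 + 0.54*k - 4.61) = -3.26*k^3 + 1.0*k^2 - 0.02*k - 6.73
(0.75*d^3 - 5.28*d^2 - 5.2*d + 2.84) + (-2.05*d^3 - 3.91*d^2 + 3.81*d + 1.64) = -1.3*d^3 - 9.19*d^2 - 1.39*d + 4.48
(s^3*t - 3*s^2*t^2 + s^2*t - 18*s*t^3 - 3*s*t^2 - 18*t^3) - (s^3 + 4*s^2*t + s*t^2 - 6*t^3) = s^3*t - s^3 - 3*s^2*t^2 - 3*s^2*t - 18*s*t^3 - 4*s*t^2 - 12*t^3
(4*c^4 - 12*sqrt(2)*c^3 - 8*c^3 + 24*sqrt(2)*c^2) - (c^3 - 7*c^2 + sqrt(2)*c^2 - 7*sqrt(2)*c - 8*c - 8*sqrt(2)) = 4*c^4 - 12*sqrt(2)*c^3 - 9*c^3 + 7*c^2 + 23*sqrt(2)*c^2 + 8*c + 7*sqrt(2)*c + 8*sqrt(2)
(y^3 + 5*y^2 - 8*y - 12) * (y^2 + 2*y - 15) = y^5 + 7*y^4 - 13*y^3 - 103*y^2 + 96*y + 180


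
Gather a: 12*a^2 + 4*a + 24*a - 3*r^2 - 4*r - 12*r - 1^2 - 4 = 12*a^2 + 28*a - 3*r^2 - 16*r - 5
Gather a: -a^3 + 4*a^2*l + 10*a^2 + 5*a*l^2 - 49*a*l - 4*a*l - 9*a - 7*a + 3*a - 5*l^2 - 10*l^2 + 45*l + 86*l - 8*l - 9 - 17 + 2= -a^3 + a^2*(4*l + 10) + a*(5*l^2 - 53*l - 13) - 15*l^2 + 123*l - 24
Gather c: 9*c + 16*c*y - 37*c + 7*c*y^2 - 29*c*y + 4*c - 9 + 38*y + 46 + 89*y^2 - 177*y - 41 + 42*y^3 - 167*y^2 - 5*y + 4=c*(7*y^2 - 13*y - 24) + 42*y^3 - 78*y^2 - 144*y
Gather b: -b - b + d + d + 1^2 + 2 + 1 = -2*b + 2*d + 4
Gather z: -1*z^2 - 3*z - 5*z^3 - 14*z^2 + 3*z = -5*z^3 - 15*z^2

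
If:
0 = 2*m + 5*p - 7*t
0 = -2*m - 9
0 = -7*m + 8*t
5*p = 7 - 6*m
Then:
No Solution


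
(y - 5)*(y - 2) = y^2 - 7*y + 10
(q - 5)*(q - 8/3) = q^2 - 23*q/3 + 40/3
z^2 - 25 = (z - 5)*(z + 5)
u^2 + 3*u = u*(u + 3)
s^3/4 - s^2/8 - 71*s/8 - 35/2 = (s/4 + 1)*(s - 7)*(s + 5/2)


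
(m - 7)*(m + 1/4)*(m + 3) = m^3 - 15*m^2/4 - 22*m - 21/4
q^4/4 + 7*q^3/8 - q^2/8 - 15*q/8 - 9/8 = (q/4 + 1/4)*(q - 3/2)*(q + 1)*(q + 3)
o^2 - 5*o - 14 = (o - 7)*(o + 2)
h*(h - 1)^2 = h^3 - 2*h^2 + h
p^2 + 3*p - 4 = (p - 1)*(p + 4)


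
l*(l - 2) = l^2 - 2*l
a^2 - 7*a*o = a*(a - 7*o)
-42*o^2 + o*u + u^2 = (-6*o + u)*(7*o + u)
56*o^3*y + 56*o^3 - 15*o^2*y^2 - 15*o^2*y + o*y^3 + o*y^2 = (-8*o + y)*(-7*o + y)*(o*y + o)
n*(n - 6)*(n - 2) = n^3 - 8*n^2 + 12*n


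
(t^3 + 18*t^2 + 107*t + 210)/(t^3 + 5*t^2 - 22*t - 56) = (t^2 + 11*t + 30)/(t^2 - 2*t - 8)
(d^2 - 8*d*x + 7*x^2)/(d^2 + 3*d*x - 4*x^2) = (d - 7*x)/(d + 4*x)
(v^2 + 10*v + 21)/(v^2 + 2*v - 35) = (v + 3)/(v - 5)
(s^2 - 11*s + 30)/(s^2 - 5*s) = (s - 6)/s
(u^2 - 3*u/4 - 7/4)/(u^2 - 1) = (u - 7/4)/(u - 1)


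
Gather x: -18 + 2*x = 2*x - 18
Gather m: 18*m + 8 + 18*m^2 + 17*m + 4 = 18*m^2 + 35*m + 12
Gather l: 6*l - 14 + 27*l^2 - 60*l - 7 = 27*l^2 - 54*l - 21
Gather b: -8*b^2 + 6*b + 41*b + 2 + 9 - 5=-8*b^2 + 47*b + 6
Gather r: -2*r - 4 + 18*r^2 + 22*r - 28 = 18*r^2 + 20*r - 32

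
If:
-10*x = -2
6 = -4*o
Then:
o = -3/2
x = 1/5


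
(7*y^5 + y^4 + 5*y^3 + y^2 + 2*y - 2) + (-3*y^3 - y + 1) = 7*y^5 + y^4 + 2*y^3 + y^2 + y - 1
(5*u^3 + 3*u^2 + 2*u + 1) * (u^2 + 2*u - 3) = 5*u^5 + 13*u^4 - 7*u^3 - 4*u^2 - 4*u - 3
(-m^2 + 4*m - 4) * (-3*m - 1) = 3*m^3 - 11*m^2 + 8*m + 4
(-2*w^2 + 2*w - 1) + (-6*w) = -2*w^2 - 4*w - 1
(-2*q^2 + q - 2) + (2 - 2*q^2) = -4*q^2 + q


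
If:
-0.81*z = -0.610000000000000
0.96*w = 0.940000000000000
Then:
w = 0.98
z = 0.75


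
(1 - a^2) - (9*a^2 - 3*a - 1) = -10*a^2 + 3*a + 2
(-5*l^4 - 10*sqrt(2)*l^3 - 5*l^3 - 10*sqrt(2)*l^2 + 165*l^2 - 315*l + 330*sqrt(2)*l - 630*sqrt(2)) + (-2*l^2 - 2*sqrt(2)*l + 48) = -5*l^4 - 10*sqrt(2)*l^3 - 5*l^3 - 10*sqrt(2)*l^2 + 163*l^2 - 315*l + 328*sqrt(2)*l - 630*sqrt(2) + 48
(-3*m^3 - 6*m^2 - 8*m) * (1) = -3*m^3 - 6*m^2 - 8*m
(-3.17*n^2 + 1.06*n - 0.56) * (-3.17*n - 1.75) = 10.0489*n^3 + 2.1873*n^2 - 0.0797999999999999*n + 0.98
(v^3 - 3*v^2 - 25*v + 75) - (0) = v^3 - 3*v^2 - 25*v + 75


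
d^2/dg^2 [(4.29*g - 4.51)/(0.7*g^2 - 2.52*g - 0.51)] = ((27.9356 - 18.018*g)*(-0.7*g^2 + 2.52*g + 0.51) - (1.4*g - 2.52)*(2.8*g - 5.04)*(4.29*g - 4.51))/(-0.7*g^2 + 2.52*g + 0.51)^3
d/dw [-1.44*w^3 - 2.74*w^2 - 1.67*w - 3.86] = -4.32*w^2 - 5.48*w - 1.67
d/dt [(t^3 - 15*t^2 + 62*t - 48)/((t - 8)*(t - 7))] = (t^2 - 14*t + 43)/(t^2 - 14*t + 49)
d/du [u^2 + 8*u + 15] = 2*u + 8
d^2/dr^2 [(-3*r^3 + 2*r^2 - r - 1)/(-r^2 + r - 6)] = 2*(-16*r^3 - 15*r^2 + 303*r - 71)/(r^6 - 3*r^5 + 21*r^4 - 37*r^3 + 126*r^2 - 108*r + 216)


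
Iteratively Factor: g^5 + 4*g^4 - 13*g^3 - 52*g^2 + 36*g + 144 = (g - 2)*(g^4 + 6*g^3 - g^2 - 54*g - 72) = (g - 2)*(g + 2)*(g^3 + 4*g^2 - 9*g - 36) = (g - 2)*(g + 2)*(g + 3)*(g^2 + g - 12) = (g - 2)*(g + 2)*(g + 3)*(g + 4)*(g - 3)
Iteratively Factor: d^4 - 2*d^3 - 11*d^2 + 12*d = (d - 4)*(d^3 + 2*d^2 - 3*d) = (d - 4)*(d - 1)*(d^2 + 3*d) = d*(d - 4)*(d - 1)*(d + 3)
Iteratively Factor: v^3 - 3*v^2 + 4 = (v + 1)*(v^2 - 4*v + 4) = (v - 2)*(v + 1)*(v - 2)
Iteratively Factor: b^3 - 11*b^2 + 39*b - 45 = (b - 3)*(b^2 - 8*b + 15) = (b - 5)*(b - 3)*(b - 3)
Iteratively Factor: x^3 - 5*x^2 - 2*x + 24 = (x - 3)*(x^2 - 2*x - 8) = (x - 3)*(x + 2)*(x - 4)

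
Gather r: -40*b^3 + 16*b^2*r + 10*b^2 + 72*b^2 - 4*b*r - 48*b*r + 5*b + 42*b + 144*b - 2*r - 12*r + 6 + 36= -40*b^3 + 82*b^2 + 191*b + r*(16*b^2 - 52*b - 14) + 42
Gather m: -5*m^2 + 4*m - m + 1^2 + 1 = -5*m^2 + 3*m + 2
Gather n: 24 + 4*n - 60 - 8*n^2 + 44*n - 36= -8*n^2 + 48*n - 72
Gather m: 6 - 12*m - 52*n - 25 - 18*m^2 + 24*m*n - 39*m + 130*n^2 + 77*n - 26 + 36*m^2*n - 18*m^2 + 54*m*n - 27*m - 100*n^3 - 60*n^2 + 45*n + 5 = m^2*(36*n - 36) + m*(78*n - 78) - 100*n^3 + 70*n^2 + 70*n - 40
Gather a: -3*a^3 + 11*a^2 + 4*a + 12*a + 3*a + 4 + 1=-3*a^3 + 11*a^2 + 19*a + 5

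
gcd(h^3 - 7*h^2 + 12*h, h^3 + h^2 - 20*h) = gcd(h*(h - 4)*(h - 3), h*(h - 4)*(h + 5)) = h^2 - 4*h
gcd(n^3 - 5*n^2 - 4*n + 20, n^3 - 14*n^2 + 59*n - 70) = n^2 - 7*n + 10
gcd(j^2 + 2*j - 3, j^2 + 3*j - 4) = j - 1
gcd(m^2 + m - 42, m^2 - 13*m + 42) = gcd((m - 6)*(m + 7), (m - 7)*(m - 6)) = m - 6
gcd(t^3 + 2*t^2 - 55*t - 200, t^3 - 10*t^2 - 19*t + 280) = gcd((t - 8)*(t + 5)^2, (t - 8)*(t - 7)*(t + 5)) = t^2 - 3*t - 40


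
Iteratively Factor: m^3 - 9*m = (m - 3)*(m^2 + 3*m) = (m - 3)*(m + 3)*(m)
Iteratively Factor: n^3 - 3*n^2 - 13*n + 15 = (n + 3)*(n^2 - 6*n + 5) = (n - 1)*(n + 3)*(n - 5)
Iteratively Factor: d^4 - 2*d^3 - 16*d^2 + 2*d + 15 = (d + 3)*(d^3 - 5*d^2 - d + 5) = (d - 5)*(d + 3)*(d^2 - 1) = (d - 5)*(d + 1)*(d + 3)*(d - 1)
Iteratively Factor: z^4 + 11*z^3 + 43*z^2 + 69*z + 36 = (z + 3)*(z^3 + 8*z^2 + 19*z + 12) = (z + 3)^2*(z^2 + 5*z + 4) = (z + 3)^2*(z + 4)*(z + 1)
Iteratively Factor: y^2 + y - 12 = (y - 3)*(y + 4)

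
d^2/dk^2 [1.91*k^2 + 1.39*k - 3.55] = 3.82000000000000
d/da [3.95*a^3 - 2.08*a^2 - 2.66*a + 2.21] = 11.85*a^2 - 4.16*a - 2.66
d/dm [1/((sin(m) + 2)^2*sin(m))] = -(3*sin(m) + 2)*cos(m)/((sin(m) + 2)^3*sin(m)^2)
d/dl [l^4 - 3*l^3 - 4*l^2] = l*(4*l^2 - 9*l - 8)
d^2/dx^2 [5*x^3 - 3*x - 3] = 30*x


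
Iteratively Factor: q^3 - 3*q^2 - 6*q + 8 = (q - 4)*(q^2 + q - 2) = (q - 4)*(q + 2)*(q - 1)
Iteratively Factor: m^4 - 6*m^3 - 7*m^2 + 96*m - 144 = (m + 4)*(m^3 - 10*m^2 + 33*m - 36) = (m - 3)*(m + 4)*(m^2 - 7*m + 12) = (m - 3)^2*(m + 4)*(m - 4)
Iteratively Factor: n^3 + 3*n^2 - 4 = (n - 1)*(n^2 + 4*n + 4) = (n - 1)*(n + 2)*(n + 2)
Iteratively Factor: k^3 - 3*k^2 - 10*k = (k - 5)*(k^2 + 2*k) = k*(k - 5)*(k + 2)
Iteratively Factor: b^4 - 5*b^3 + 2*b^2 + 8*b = (b + 1)*(b^3 - 6*b^2 + 8*b) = (b - 2)*(b + 1)*(b^2 - 4*b) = (b - 4)*(b - 2)*(b + 1)*(b)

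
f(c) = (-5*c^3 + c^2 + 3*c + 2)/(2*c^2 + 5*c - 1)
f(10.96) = -21.86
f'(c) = (-4*c - 5)*(-5*c^3 + c^2 + 3*c + 2)/(2*c^2 + 5*c - 1)^2 + (-15*c^2 + 2*c + 3)/(2*c^2 + 5*c - 1) = (-10*c^4 - 50*c^3 + 14*c^2 - 10*c - 13)/(4*c^4 + 20*c^3 + 21*c^2 - 10*c + 1)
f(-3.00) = 68.50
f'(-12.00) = -2.31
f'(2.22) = -1.90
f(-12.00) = 38.55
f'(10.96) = -2.41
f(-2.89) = 97.57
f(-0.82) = -0.79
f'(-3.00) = 170.75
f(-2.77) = 217.09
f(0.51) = 1.51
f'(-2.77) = 2424.90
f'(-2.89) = 408.22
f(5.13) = -8.17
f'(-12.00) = -2.31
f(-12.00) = 38.55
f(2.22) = -2.06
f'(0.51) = -5.08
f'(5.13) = -2.24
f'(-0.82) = 1.96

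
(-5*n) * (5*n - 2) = -25*n^2 + 10*n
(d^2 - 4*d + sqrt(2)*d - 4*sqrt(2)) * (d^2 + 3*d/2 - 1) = d^4 - 5*d^3/2 + sqrt(2)*d^3 - 7*d^2 - 5*sqrt(2)*d^2/2 - 7*sqrt(2)*d + 4*d + 4*sqrt(2)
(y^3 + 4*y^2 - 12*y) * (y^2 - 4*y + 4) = y^5 - 24*y^3 + 64*y^2 - 48*y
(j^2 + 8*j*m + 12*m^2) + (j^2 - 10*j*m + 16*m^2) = 2*j^2 - 2*j*m + 28*m^2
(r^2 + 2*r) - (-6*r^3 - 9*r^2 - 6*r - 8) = 6*r^3 + 10*r^2 + 8*r + 8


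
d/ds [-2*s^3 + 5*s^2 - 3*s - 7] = -6*s^2 + 10*s - 3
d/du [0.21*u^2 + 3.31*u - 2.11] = 0.42*u + 3.31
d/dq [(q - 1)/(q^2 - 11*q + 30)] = (q^2 - 11*q - (q - 1)*(2*q - 11) + 30)/(q^2 - 11*q + 30)^2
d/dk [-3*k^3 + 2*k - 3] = 2 - 9*k^2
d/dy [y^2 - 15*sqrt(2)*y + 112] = 2*y - 15*sqrt(2)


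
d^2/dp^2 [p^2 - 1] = 2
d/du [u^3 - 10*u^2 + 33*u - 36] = 3*u^2 - 20*u + 33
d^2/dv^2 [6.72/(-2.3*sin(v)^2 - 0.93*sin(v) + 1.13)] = (142.1952*sin(v)^4 + 43.12224*sin(v)^3 - 137.619552*sin(v)^2 - 79.182432*sin(v) - 46.554816)/(2.3*sin(v)^2 + 0.93*sin(v) - 1.13)^3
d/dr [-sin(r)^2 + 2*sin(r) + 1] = 2*(1 - sin(r))*cos(r)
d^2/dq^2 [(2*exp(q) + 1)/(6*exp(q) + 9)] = 4*(3 - 2*exp(q))*exp(q)/(3*(8*exp(3*q) + 36*exp(2*q) + 54*exp(q) + 27))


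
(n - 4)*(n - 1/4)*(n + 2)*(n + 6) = n^4 + 15*n^3/4 - 21*n^2 - 43*n + 12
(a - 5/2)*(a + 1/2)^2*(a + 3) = a^4 + 3*a^3/2 - 27*a^2/4 - 59*a/8 - 15/8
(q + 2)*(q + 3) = q^2 + 5*q + 6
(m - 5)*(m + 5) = m^2 - 25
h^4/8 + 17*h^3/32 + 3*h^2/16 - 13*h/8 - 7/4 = (h/4 + 1/2)*(h/2 + 1)*(h - 7/4)*(h + 2)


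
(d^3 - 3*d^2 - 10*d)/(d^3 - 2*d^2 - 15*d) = (d + 2)/(d + 3)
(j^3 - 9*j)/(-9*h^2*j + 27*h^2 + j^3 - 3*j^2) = j*(-j - 3)/(9*h^2 - j^2)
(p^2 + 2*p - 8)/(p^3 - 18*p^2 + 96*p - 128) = (p + 4)/(p^2 - 16*p + 64)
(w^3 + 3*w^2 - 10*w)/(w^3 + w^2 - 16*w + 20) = w/(w - 2)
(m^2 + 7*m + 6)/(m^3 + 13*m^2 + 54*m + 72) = (m + 1)/(m^2 + 7*m + 12)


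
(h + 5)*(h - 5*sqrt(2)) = h^2 - 5*sqrt(2)*h + 5*h - 25*sqrt(2)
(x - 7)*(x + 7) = x^2 - 49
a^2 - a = a*(a - 1)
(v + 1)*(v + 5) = v^2 + 6*v + 5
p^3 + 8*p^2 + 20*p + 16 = (p + 2)^2*(p + 4)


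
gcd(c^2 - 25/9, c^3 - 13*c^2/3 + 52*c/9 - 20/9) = c - 5/3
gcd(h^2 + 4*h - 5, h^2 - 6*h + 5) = h - 1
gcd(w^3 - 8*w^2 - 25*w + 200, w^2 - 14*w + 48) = w - 8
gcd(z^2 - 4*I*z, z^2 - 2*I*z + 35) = 1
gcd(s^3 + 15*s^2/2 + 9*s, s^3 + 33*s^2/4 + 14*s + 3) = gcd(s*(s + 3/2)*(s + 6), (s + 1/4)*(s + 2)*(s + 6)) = s + 6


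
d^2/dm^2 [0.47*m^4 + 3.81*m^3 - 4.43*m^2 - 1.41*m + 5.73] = 5.64*m^2 + 22.86*m - 8.86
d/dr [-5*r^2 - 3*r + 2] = -10*r - 3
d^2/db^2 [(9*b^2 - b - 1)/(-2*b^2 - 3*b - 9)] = 2*(58*b^3 + 498*b^2 - 36*b - 765)/(8*b^6 + 36*b^5 + 162*b^4 + 351*b^3 + 729*b^2 + 729*b + 729)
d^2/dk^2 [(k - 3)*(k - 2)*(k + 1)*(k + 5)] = 12*k^2 + 6*k - 38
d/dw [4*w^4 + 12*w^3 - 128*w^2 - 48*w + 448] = 16*w^3 + 36*w^2 - 256*w - 48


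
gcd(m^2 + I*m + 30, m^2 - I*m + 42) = m + 6*I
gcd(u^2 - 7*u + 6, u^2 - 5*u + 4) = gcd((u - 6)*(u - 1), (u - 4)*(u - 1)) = u - 1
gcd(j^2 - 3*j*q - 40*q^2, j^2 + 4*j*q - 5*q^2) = j + 5*q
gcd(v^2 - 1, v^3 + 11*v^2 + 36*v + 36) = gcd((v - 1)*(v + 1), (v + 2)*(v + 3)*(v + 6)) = 1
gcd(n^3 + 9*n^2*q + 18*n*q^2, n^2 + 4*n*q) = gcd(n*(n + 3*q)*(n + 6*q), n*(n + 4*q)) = n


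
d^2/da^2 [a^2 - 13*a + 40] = 2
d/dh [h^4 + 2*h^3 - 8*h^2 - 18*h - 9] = 4*h^3 + 6*h^2 - 16*h - 18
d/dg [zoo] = 0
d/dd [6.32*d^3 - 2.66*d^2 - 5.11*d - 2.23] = 18.96*d^2 - 5.32*d - 5.11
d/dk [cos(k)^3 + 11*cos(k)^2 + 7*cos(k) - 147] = (3*sin(k)^2 - 22*cos(k) - 10)*sin(k)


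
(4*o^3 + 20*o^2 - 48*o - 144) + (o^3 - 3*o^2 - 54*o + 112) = 5*o^3 + 17*o^2 - 102*o - 32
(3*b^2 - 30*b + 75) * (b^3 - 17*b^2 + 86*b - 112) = 3*b^5 - 81*b^4 + 843*b^3 - 4191*b^2 + 9810*b - 8400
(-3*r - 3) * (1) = -3*r - 3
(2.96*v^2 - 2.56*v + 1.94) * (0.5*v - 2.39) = 1.48*v^3 - 8.3544*v^2 + 7.0884*v - 4.6366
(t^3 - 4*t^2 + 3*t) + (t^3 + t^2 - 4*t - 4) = 2*t^3 - 3*t^2 - t - 4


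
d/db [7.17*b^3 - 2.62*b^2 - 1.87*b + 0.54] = 21.51*b^2 - 5.24*b - 1.87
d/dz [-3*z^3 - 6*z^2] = 3*z*(-3*z - 4)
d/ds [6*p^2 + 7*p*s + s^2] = 7*p + 2*s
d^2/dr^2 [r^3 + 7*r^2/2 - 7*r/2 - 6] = 6*r + 7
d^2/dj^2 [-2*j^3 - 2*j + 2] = -12*j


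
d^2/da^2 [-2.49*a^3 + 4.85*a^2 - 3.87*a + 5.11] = 9.7 - 14.94*a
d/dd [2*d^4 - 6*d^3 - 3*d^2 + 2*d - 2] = 8*d^3 - 18*d^2 - 6*d + 2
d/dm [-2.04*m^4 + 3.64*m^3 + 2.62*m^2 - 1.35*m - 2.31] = -8.16*m^3 + 10.92*m^2 + 5.24*m - 1.35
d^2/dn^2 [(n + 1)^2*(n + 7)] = 6*n + 18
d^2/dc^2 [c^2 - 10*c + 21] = 2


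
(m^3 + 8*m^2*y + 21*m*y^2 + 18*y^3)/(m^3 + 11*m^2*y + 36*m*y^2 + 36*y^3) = (m + 3*y)/(m + 6*y)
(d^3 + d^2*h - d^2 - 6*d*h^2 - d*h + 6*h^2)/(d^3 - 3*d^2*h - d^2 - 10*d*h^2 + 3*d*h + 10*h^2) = (d^2 + d*h - 6*h^2)/(d^2 - 3*d*h - 10*h^2)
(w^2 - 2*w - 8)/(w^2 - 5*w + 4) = (w + 2)/(w - 1)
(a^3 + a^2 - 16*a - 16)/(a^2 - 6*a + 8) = (a^2 + 5*a + 4)/(a - 2)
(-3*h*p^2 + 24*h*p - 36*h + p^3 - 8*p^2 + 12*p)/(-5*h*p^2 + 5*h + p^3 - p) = (3*h*p^2 - 24*h*p + 36*h - p^3 + 8*p^2 - 12*p)/(5*h*p^2 - 5*h - p^3 + p)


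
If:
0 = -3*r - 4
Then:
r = -4/3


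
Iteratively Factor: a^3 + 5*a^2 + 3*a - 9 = (a + 3)*(a^2 + 2*a - 3) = (a + 3)^2*(a - 1)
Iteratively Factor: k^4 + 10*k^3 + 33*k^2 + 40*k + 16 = (k + 4)*(k^3 + 6*k^2 + 9*k + 4) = (k + 1)*(k + 4)*(k^2 + 5*k + 4) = (k + 1)^2*(k + 4)*(k + 4)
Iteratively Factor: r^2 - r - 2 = (r + 1)*(r - 2)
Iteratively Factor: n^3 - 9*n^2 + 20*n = (n - 4)*(n^2 - 5*n) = n*(n - 4)*(n - 5)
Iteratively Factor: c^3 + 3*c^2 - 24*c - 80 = (c - 5)*(c^2 + 8*c + 16) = (c - 5)*(c + 4)*(c + 4)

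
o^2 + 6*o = o*(o + 6)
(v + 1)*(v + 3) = v^2 + 4*v + 3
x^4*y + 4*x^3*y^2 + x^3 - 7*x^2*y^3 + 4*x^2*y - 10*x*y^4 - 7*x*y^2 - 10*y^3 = (x - 2*y)*(x + y)*(x + 5*y)*(x*y + 1)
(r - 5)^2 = r^2 - 10*r + 25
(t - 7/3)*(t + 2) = t^2 - t/3 - 14/3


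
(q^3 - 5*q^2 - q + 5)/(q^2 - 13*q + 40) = (q^2 - 1)/(q - 8)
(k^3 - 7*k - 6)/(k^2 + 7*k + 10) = (k^2 - 2*k - 3)/(k + 5)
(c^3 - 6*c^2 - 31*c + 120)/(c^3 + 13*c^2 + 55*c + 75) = (c^2 - 11*c + 24)/(c^2 + 8*c + 15)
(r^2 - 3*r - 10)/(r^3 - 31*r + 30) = (r + 2)/(r^2 + 5*r - 6)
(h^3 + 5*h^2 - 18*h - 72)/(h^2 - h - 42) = (h^2 - h - 12)/(h - 7)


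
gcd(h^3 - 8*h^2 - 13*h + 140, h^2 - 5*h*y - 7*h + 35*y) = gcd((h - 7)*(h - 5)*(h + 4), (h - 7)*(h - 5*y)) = h - 7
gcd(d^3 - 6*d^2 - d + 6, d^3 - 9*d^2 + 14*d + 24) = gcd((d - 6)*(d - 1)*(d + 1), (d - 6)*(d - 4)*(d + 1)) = d^2 - 5*d - 6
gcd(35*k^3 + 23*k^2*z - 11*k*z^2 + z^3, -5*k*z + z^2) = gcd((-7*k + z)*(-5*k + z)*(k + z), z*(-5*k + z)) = -5*k + z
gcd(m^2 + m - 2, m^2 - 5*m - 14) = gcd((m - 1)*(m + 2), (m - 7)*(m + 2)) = m + 2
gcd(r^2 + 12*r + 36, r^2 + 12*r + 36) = r^2 + 12*r + 36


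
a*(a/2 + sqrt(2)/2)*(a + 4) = a^3/2 + sqrt(2)*a^2/2 + 2*a^2 + 2*sqrt(2)*a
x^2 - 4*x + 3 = (x - 3)*(x - 1)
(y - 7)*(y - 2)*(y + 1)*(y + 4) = y^4 - 4*y^3 - 27*y^2 + 34*y + 56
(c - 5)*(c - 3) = c^2 - 8*c + 15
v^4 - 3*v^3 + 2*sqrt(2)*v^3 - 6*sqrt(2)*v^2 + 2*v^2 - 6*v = v*(v - 3)*(v + sqrt(2))^2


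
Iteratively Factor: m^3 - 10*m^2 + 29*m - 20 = (m - 4)*(m^2 - 6*m + 5) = (m - 5)*(m - 4)*(m - 1)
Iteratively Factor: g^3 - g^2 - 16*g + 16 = (g + 4)*(g^2 - 5*g + 4) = (g - 1)*(g + 4)*(g - 4)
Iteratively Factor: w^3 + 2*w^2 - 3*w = (w + 3)*(w^2 - w) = (w - 1)*(w + 3)*(w)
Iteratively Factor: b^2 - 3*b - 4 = (b - 4)*(b + 1)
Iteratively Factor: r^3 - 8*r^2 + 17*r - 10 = (r - 5)*(r^2 - 3*r + 2) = (r - 5)*(r - 1)*(r - 2)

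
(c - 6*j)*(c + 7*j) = c^2 + c*j - 42*j^2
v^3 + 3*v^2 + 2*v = v*(v + 1)*(v + 2)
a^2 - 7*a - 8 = (a - 8)*(a + 1)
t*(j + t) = j*t + t^2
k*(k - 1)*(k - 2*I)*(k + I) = k^4 - k^3 - I*k^3 + 2*k^2 + I*k^2 - 2*k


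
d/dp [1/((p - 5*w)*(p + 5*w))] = -2*p/(p^4 - 50*p^2*w^2 + 625*w^4)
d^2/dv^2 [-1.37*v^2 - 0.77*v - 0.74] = -2.74000000000000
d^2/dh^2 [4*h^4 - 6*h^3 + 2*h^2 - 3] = 48*h^2 - 36*h + 4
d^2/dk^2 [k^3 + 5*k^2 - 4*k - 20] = 6*k + 10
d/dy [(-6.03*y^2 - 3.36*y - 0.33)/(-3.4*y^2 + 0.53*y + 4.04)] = (-14.6199*y^2 - 50.9664*y - 13.3995)/(11.56*y^4 - 3.604*y^3 - 27.1911*y^2 + 4.2824*y + 16.3216)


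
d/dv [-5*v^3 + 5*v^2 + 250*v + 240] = -15*v^2 + 10*v + 250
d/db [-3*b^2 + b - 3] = 1 - 6*b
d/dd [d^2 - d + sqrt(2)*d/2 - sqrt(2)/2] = 2*d - 1 + sqrt(2)/2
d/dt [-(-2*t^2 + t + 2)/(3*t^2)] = (t + 4)/(3*t^3)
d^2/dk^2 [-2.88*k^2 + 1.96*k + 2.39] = -5.76000000000000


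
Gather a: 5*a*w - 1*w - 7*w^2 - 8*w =5*a*w - 7*w^2 - 9*w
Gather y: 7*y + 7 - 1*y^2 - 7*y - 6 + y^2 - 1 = 0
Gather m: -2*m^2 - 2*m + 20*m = -2*m^2 + 18*m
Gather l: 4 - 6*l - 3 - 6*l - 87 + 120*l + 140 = 108*l + 54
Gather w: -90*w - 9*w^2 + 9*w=-9*w^2 - 81*w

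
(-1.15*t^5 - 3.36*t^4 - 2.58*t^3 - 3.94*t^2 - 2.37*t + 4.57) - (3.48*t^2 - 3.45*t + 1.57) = -1.15*t^5 - 3.36*t^4 - 2.58*t^3 - 7.42*t^2 + 1.08*t + 3.0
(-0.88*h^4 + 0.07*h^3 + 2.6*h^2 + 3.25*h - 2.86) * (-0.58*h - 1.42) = 0.5104*h^5 + 1.209*h^4 - 1.6074*h^3 - 5.577*h^2 - 2.9562*h + 4.0612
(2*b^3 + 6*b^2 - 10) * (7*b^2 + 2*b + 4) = 14*b^5 + 46*b^4 + 20*b^3 - 46*b^2 - 20*b - 40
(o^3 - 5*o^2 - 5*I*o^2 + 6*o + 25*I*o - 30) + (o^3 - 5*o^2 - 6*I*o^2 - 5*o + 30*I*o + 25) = 2*o^3 - 10*o^2 - 11*I*o^2 + o + 55*I*o - 5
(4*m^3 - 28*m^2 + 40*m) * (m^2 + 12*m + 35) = 4*m^5 + 20*m^4 - 156*m^3 - 500*m^2 + 1400*m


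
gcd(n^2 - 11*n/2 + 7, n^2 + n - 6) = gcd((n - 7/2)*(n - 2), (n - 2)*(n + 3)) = n - 2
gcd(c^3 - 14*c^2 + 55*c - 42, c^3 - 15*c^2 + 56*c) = c - 7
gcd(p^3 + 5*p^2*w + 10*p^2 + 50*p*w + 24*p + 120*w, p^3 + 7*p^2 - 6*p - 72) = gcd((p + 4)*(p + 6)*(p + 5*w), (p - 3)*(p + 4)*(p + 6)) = p^2 + 10*p + 24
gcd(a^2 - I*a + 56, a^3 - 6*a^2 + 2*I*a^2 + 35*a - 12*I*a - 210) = a + 7*I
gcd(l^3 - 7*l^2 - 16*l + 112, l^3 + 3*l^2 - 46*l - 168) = l^2 - 3*l - 28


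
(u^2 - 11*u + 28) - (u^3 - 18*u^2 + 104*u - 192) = -u^3 + 19*u^2 - 115*u + 220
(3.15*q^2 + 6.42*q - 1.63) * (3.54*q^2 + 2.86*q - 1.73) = 11.151*q^4 + 31.7358*q^3 + 7.1415*q^2 - 15.7684*q + 2.8199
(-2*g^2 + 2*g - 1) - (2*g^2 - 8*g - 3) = -4*g^2 + 10*g + 2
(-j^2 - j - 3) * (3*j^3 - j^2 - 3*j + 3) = -3*j^5 - 2*j^4 - 5*j^3 + 3*j^2 + 6*j - 9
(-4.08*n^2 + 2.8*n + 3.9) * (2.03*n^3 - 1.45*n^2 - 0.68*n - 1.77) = -8.2824*n^5 + 11.6*n^4 + 6.6314*n^3 - 0.337399999999999*n^2 - 7.608*n - 6.903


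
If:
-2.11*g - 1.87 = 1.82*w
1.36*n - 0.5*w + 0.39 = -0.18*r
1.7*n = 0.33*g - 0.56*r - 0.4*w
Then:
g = -0.862559241706161*w - 0.886255924170616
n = 0.885065888844043*w - 0.3638200133983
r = 0.582195656787154 - 3.90938671571055*w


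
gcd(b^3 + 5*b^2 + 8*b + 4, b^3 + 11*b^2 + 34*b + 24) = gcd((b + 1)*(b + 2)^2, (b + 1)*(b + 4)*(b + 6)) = b + 1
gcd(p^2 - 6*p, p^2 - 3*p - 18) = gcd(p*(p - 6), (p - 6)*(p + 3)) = p - 6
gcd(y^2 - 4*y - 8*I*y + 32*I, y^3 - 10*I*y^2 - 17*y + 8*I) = y - 8*I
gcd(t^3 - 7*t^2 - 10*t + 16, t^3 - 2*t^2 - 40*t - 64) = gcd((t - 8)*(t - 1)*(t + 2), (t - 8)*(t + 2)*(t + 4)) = t^2 - 6*t - 16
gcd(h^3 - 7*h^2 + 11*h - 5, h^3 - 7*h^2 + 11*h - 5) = h^3 - 7*h^2 + 11*h - 5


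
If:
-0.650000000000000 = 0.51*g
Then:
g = -1.27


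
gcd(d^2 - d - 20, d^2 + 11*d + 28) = d + 4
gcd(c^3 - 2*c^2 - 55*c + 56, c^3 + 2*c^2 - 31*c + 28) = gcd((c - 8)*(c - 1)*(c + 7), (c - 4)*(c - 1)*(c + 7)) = c^2 + 6*c - 7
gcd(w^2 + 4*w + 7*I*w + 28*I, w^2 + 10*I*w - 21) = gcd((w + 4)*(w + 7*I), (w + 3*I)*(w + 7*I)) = w + 7*I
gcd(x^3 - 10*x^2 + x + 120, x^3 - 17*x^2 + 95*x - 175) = x - 5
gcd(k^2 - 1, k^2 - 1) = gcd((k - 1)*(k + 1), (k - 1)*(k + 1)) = k^2 - 1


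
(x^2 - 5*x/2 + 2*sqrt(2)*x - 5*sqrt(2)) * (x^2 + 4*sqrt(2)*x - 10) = x^4 - 5*x^3/2 + 6*sqrt(2)*x^3 - 15*sqrt(2)*x^2 + 6*x^2 - 20*sqrt(2)*x - 15*x + 50*sqrt(2)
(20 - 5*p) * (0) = 0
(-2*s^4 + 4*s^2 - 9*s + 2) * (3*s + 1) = -6*s^5 - 2*s^4 + 12*s^3 - 23*s^2 - 3*s + 2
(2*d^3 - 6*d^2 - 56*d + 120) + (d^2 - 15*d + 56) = 2*d^3 - 5*d^2 - 71*d + 176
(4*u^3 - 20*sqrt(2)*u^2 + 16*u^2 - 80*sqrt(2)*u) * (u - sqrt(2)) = 4*u^4 - 24*sqrt(2)*u^3 + 16*u^3 - 96*sqrt(2)*u^2 + 40*u^2 + 160*u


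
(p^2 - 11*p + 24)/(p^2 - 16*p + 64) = (p - 3)/(p - 8)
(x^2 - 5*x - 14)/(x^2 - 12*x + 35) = (x + 2)/(x - 5)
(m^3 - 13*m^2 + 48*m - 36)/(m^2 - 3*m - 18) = (m^2 - 7*m + 6)/(m + 3)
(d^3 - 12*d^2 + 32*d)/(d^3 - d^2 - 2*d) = (-d^2 + 12*d - 32)/(-d^2 + d + 2)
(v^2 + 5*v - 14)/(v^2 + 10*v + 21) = (v - 2)/(v + 3)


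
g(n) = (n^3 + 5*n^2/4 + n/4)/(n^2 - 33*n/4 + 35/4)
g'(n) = (33/4 - 2*n)*(n^3 + 5*n^2/4 + n/4)/(n^2 - 33*n/4 + 35/4)^2 + (3*n^2 + 5*n/2 + 1/4)/(n^2 - 33*n/4 + 35/4) = (16*n^4 - 264*n^3 + 251*n^2 + 350*n + 35)/(16*n^4 - 264*n^3 + 1369*n^2 - 2310*n + 1225)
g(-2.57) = -0.26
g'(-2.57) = 0.28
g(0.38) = 0.06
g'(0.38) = 0.36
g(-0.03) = -0.00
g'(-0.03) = 0.02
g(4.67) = -16.35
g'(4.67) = -11.94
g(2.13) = -3.70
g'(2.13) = -1.03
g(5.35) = -28.12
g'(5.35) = -24.89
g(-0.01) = -0.00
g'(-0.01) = 0.03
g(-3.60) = -0.61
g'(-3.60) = 0.40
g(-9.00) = -3.84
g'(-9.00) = 0.73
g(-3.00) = -0.39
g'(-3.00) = 0.33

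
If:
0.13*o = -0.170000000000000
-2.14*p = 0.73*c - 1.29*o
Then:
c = -2.93150684931507*p - 2.31085353003161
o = -1.31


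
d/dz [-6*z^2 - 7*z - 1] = -12*z - 7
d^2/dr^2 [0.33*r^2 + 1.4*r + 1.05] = 0.660000000000000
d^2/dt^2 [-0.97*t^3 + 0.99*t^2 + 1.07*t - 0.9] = 1.98 - 5.82*t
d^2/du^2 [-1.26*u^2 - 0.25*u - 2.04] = -2.52000000000000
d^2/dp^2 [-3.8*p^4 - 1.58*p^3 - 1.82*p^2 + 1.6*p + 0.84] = -45.6*p^2 - 9.48*p - 3.64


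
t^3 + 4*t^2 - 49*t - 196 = (t - 7)*(t + 4)*(t + 7)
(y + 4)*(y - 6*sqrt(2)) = y^2 - 6*sqrt(2)*y + 4*y - 24*sqrt(2)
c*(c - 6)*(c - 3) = c^3 - 9*c^2 + 18*c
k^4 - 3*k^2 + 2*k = k*(k - 1)^2*(k + 2)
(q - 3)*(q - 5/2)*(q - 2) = q^3 - 15*q^2/2 + 37*q/2 - 15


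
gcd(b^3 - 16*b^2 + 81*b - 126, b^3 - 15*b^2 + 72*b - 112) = b - 7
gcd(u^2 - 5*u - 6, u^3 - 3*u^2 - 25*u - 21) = u + 1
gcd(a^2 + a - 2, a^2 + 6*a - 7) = a - 1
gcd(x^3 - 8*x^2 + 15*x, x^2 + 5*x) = x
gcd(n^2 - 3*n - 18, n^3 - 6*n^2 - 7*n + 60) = n + 3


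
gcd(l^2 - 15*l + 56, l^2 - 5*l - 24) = l - 8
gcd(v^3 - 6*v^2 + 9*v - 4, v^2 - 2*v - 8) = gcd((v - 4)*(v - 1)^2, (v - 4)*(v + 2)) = v - 4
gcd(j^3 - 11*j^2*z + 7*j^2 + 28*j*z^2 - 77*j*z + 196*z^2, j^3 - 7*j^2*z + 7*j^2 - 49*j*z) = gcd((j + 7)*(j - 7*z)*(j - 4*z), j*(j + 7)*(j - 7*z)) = -j^2 + 7*j*z - 7*j + 49*z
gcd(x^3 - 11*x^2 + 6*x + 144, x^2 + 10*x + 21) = x + 3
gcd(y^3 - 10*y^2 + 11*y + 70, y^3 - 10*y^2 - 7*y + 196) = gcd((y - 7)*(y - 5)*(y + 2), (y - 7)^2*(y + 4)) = y - 7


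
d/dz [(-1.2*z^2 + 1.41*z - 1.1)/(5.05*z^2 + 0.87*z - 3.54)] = (-8.1645*z^2 + 19.606*z - 4.0344)/(25.5025*z^4 + 8.787*z^3 - 34.9971*z^2 - 6.1596*z + 12.5316)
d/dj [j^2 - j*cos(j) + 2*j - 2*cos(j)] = j*sin(j) + 2*j + 2*sin(j) - cos(j) + 2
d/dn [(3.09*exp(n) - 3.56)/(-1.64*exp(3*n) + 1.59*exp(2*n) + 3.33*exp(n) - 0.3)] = (10.1352*exp(3*n) - 22.4283*exp(2*n) + 11.3208*exp(n) + 10.9278)*exp(n)/(2.6896*exp(6*n) - 5.2152*exp(5*n) - 8.3943*exp(4*n) + 11.5734*exp(3*n) + 10.1349*exp(2*n) - 1.998*exp(n) + 0.09)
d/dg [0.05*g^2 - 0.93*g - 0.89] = 0.1*g - 0.93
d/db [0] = 0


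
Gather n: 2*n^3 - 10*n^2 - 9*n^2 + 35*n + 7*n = 2*n^3 - 19*n^2 + 42*n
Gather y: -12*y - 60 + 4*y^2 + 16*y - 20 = 4*y^2 + 4*y - 80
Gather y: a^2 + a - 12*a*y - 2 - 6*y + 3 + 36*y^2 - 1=a^2 + a + 36*y^2 + y*(-12*a - 6)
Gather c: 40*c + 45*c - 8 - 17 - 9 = 85*c - 34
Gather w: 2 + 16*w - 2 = 16*w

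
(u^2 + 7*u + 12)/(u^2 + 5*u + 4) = (u + 3)/(u + 1)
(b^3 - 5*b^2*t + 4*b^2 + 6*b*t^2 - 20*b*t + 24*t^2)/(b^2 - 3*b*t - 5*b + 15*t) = (b^2 - 2*b*t + 4*b - 8*t)/(b - 5)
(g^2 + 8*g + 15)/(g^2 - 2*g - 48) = (g^2 + 8*g + 15)/(g^2 - 2*g - 48)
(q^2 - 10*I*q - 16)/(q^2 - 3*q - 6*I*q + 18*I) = (q^2 - 10*I*q - 16)/(q^2 - 3*q - 6*I*q + 18*I)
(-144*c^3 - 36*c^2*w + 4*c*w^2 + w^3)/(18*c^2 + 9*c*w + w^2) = (-24*c^2 - 2*c*w + w^2)/(3*c + w)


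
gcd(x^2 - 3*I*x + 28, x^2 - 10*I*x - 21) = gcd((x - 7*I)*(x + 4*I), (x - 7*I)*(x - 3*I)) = x - 7*I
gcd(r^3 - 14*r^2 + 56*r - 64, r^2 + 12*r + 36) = 1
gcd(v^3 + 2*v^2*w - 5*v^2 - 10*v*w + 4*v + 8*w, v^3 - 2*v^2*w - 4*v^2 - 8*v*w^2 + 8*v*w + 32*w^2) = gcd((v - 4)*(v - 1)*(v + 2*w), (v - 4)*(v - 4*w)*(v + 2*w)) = v^2 + 2*v*w - 4*v - 8*w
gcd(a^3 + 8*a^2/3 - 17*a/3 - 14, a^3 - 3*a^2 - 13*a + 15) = a + 3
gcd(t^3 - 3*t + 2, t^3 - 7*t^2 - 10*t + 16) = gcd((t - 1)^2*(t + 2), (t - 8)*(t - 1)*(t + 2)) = t^2 + t - 2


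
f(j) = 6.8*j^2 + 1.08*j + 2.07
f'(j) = 13.6*j + 1.08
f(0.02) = 2.09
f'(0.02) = 1.35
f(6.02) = 255.01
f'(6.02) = 82.95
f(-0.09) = 2.03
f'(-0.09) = -0.14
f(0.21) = 2.60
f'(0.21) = 3.94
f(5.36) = 203.22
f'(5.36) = 73.98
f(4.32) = 133.64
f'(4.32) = 59.83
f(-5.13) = 175.48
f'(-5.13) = -68.69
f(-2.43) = 39.60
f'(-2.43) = -31.97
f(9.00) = 562.59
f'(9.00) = 123.48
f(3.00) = 66.51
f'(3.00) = 41.88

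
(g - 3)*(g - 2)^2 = g^3 - 7*g^2 + 16*g - 12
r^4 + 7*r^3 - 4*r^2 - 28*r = r*(r - 2)*(r + 2)*(r + 7)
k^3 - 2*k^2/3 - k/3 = k*(k - 1)*(k + 1/3)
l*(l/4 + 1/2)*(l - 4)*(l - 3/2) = l^4/4 - 7*l^3/8 - 5*l^2/4 + 3*l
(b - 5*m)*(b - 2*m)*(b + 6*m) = b^3 - b^2*m - 32*b*m^2 + 60*m^3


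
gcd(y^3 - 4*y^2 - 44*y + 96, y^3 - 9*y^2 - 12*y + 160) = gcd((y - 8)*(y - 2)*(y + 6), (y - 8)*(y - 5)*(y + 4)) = y - 8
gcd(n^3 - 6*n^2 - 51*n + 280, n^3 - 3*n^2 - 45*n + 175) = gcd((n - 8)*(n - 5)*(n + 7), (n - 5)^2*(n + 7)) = n^2 + 2*n - 35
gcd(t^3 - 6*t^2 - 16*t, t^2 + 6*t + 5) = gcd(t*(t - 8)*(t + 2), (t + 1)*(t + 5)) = 1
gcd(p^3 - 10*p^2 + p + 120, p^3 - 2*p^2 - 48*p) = p - 8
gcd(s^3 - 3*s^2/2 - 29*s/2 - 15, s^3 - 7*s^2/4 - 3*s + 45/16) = s + 3/2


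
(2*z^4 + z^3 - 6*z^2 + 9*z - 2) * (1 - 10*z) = -20*z^5 - 8*z^4 + 61*z^3 - 96*z^2 + 29*z - 2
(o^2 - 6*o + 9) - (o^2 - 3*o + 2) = 7 - 3*o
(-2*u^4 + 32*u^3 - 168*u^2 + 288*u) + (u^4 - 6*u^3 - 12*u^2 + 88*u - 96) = -u^4 + 26*u^3 - 180*u^2 + 376*u - 96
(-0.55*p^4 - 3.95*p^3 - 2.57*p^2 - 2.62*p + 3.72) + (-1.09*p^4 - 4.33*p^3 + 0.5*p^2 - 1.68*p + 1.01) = -1.64*p^4 - 8.28*p^3 - 2.07*p^2 - 4.3*p + 4.73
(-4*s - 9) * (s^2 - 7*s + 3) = -4*s^3 + 19*s^2 + 51*s - 27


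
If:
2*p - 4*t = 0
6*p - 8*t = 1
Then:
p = 1/2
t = 1/4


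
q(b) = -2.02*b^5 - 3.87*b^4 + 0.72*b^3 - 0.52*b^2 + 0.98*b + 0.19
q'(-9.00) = -54795.88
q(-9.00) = 93312.28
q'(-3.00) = -376.60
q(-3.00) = 150.52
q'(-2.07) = -35.75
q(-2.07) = -4.74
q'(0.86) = -13.69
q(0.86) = -1.96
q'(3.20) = -1546.54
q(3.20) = -1062.00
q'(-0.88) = 8.06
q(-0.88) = -2.82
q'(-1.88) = -12.74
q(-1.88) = -9.18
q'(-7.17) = -20867.60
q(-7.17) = 27750.93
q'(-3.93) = -1431.26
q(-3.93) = 915.15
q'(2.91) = -1089.47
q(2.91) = -682.65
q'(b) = -10.1*b^4 - 15.48*b^3 + 2.16*b^2 - 1.04*b + 0.98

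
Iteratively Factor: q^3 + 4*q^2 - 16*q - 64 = (q - 4)*(q^2 + 8*q + 16) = (q - 4)*(q + 4)*(q + 4)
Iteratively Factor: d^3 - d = (d + 1)*(d^2 - d) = (d - 1)*(d + 1)*(d)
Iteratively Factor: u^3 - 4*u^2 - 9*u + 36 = (u + 3)*(u^2 - 7*u + 12) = (u - 3)*(u + 3)*(u - 4)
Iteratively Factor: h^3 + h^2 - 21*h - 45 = (h - 5)*(h^2 + 6*h + 9) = (h - 5)*(h + 3)*(h + 3)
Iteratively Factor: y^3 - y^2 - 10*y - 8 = (y + 1)*(y^2 - 2*y - 8) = (y - 4)*(y + 1)*(y + 2)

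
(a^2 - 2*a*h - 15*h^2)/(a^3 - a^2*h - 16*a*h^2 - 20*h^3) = (a + 3*h)/(a^2 + 4*a*h + 4*h^2)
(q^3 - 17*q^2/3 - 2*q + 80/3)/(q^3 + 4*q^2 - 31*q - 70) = (q - 8/3)/(q + 7)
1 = 1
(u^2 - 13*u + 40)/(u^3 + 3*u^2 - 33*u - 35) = (u - 8)/(u^2 + 8*u + 7)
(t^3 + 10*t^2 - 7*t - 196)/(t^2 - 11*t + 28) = (t^2 + 14*t + 49)/(t - 7)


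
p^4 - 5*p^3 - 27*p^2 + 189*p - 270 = (p - 5)*(p - 3)^2*(p + 6)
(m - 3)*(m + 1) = m^2 - 2*m - 3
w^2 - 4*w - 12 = (w - 6)*(w + 2)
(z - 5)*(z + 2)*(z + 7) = z^3 + 4*z^2 - 31*z - 70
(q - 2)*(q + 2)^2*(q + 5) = q^4 + 7*q^3 + 6*q^2 - 28*q - 40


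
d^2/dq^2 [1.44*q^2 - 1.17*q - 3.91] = 2.88000000000000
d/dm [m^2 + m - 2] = 2*m + 1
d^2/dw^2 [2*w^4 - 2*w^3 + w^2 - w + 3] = 24*w^2 - 12*w + 2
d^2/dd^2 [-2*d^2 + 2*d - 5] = -4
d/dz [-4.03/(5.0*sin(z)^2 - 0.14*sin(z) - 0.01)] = (40.3*sin(z) - 0.5642)*cos(z)/(-5.0*sin(z)^2 + 0.14*sin(z) + 0.01)^2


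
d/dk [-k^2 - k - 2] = -2*k - 1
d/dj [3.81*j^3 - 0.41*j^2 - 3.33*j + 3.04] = 11.43*j^2 - 0.82*j - 3.33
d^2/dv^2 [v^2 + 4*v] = 2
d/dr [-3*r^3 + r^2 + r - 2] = -9*r^2 + 2*r + 1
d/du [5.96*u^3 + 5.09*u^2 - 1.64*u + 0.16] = 17.88*u^2 + 10.18*u - 1.64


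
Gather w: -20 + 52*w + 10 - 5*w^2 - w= -5*w^2 + 51*w - 10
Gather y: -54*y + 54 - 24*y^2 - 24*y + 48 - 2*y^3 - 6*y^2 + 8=-2*y^3 - 30*y^2 - 78*y + 110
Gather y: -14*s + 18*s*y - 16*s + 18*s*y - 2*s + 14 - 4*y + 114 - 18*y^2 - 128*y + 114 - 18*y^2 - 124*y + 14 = -32*s - 36*y^2 + y*(36*s - 256) + 256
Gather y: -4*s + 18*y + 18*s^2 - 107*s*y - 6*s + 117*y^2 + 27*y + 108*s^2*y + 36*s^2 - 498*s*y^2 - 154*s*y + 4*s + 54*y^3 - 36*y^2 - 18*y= 54*s^2 - 6*s + 54*y^3 + y^2*(81 - 498*s) + y*(108*s^2 - 261*s + 27)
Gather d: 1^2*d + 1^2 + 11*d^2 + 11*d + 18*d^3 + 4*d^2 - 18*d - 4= 18*d^3 + 15*d^2 - 6*d - 3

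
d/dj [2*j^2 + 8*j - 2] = 4*j + 8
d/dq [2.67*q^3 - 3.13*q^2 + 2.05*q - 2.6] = 8.01*q^2 - 6.26*q + 2.05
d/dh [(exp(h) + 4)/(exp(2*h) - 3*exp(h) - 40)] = (-(exp(h) + 4)*(2*exp(h) - 3) + exp(2*h) - 3*exp(h) - 40)*exp(h)/(-exp(2*h) + 3*exp(h) + 40)^2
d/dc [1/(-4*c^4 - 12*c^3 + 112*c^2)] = (c^2 + 9*c/4 - 14)/(c^3*(c^2 + 3*c - 28)^2)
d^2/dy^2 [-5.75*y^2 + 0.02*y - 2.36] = -11.5000000000000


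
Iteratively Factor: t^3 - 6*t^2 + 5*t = (t - 1)*(t^2 - 5*t) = (t - 5)*(t - 1)*(t)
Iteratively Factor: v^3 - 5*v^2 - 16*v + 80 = (v + 4)*(v^2 - 9*v + 20) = (v - 5)*(v + 4)*(v - 4)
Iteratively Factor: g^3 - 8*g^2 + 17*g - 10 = (g - 5)*(g^2 - 3*g + 2) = (g - 5)*(g - 2)*(g - 1)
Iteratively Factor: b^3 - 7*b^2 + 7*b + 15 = (b + 1)*(b^2 - 8*b + 15) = (b - 3)*(b + 1)*(b - 5)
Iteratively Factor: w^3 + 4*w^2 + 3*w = (w + 1)*(w^2 + 3*w) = w*(w + 1)*(w + 3)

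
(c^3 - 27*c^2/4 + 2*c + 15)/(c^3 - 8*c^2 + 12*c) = (c + 5/4)/c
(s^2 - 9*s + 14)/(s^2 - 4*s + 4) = (s - 7)/(s - 2)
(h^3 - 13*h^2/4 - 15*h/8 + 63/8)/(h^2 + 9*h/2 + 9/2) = (4*h^2 - 19*h + 21)/(4*(h + 3))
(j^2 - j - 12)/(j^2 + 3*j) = (j - 4)/j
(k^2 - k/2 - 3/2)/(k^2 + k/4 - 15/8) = 4*(2*k^2 - k - 3)/(8*k^2 + 2*k - 15)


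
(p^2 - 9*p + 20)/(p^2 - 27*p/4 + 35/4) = 4*(p - 4)/(4*p - 7)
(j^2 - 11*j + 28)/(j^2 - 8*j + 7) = (j - 4)/(j - 1)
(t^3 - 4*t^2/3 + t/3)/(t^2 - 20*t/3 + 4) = t*(3*t^2 - 4*t + 1)/(3*t^2 - 20*t + 12)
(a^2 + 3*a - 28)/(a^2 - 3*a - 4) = (a + 7)/(a + 1)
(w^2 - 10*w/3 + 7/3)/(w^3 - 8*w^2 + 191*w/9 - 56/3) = 3*(w - 1)/(3*w^2 - 17*w + 24)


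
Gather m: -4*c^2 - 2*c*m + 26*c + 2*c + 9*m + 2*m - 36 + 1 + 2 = -4*c^2 + 28*c + m*(11 - 2*c) - 33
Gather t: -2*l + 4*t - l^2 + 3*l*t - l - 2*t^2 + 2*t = -l^2 - 3*l - 2*t^2 + t*(3*l + 6)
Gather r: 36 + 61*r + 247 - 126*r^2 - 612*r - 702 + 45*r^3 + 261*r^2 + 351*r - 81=45*r^3 + 135*r^2 - 200*r - 500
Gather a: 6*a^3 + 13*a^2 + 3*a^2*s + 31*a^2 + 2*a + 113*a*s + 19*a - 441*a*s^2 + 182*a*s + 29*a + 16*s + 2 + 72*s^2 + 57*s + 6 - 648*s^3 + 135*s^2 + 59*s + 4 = 6*a^3 + a^2*(3*s + 44) + a*(-441*s^2 + 295*s + 50) - 648*s^3 + 207*s^2 + 132*s + 12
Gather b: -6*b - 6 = -6*b - 6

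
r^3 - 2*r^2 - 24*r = r*(r - 6)*(r + 4)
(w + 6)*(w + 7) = w^2 + 13*w + 42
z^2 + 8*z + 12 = (z + 2)*(z + 6)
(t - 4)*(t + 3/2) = t^2 - 5*t/2 - 6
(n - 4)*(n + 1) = n^2 - 3*n - 4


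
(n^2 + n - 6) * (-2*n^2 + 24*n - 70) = -2*n^4 + 22*n^3 - 34*n^2 - 214*n + 420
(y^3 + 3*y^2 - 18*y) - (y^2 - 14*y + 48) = y^3 + 2*y^2 - 4*y - 48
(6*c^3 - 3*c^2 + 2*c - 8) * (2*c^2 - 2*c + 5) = 12*c^5 - 18*c^4 + 40*c^3 - 35*c^2 + 26*c - 40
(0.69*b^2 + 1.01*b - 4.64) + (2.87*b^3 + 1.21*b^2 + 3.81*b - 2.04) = 2.87*b^3 + 1.9*b^2 + 4.82*b - 6.68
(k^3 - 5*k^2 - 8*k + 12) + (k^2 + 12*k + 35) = k^3 - 4*k^2 + 4*k + 47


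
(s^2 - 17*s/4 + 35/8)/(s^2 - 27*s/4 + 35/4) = (s - 5/2)/(s - 5)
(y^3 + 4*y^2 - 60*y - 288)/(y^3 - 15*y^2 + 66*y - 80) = (y^2 + 12*y + 36)/(y^2 - 7*y + 10)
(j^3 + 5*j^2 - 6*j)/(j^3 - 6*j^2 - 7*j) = (-j^2 - 5*j + 6)/(-j^2 + 6*j + 7)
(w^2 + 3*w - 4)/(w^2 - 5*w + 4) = (w + 4)/(w - 4)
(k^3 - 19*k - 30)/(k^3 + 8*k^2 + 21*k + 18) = (k - 5)/(k + 3)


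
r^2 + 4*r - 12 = (r - 2)*(r + 6)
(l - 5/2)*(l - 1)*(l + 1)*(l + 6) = l^4 + 7*l^3/2 - 16*l^2 - 7*l/2 + 15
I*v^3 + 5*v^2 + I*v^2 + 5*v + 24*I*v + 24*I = (v - 8*I)*(v + 3*I)*(I*v + I)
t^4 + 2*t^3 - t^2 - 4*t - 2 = (t + 1)^2*(t - sqrt(2))*(t + sqrt(2))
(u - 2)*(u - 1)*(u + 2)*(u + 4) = u^4 + 3*u^3 - 8*u^2 - 12*u + 16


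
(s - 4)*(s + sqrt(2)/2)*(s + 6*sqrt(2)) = s^3 - 4*s^2 + 13*sqrt(2)*s^2/2 - 26*sqrt(2)*s + 6*s - 24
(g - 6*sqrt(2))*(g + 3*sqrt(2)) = g^2 - 3*sqrt(2)*g - 36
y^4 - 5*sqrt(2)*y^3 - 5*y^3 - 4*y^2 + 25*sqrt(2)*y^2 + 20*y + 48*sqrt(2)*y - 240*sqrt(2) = (y - 5)*(y - 4*sqrt(2))*(y - 3*sqrt(2))*(y + 2*sqrt(2))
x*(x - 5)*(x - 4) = x^3 - 9*x^2 + 20*x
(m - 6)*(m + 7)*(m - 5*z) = m^3 - 5*m^2*z + m^2 - 5*m*z - 42*m + 210*z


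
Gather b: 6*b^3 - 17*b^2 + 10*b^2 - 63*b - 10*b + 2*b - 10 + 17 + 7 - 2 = 6*b^3 - 7*b^2 - 71*b + 12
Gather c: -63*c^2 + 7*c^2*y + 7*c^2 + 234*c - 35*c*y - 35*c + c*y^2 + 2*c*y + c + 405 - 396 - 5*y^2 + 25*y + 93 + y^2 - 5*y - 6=c^2*(7*y - 56) + c*(y^2 - 33*y + 200) - 4*y^2 + 20*y + 96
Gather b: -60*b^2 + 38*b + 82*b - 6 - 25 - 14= -60*b^2 + 120*b - 45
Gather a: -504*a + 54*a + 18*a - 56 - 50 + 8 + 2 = -432*a - 96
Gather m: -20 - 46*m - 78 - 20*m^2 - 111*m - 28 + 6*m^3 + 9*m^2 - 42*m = 6*m^3 - 11*m^2 - 199*m - 126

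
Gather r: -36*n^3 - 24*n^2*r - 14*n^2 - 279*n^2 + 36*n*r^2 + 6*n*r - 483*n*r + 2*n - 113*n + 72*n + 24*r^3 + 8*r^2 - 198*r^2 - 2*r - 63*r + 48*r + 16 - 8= -36*n^3 - 293*n^2 - 39*n + 24*r^3 + r^2*(36*n - 190) + r*(-24*n^2 - 477*n - 17) + 8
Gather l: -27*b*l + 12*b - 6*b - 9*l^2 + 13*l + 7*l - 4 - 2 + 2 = 6*b - 9*l^2 + l*(20 - 27*b) - 4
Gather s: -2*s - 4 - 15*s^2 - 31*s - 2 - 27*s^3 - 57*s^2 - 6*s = -27*s^3 - 72*s^2 - 39*s - 6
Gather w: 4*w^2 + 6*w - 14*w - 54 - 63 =4*w^2 - 8*w - 117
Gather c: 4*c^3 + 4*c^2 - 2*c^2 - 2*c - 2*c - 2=4*c^3 + 2*c^2 - 4*c - 2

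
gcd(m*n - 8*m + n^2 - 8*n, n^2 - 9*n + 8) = n - 8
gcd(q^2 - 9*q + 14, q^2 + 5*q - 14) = q - 2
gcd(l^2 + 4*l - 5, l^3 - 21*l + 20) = l^2 + 4*l - 5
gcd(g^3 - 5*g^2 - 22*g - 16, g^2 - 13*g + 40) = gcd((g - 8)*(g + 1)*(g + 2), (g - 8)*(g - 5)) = g - 8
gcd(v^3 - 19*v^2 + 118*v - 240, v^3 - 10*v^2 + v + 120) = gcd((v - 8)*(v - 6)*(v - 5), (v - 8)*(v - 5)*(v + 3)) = v^2 - 13*v + 40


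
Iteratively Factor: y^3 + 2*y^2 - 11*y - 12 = (y + 1)*(y^2 + y - 12) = (y + 1)*(y + 4)*(y - 3)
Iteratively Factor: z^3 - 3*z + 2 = (z - 1)*(z^2 + z - 2) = (z - 1)^2*(z + 2)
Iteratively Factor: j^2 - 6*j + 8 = (j - 4)*(j - 2)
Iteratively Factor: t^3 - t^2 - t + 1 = (t + 1)*(t^2 - 2*t + 1) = (t - 1)*(t + 1)*(t - 1)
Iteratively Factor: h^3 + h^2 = (h)*(h^2 + h) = h*(h + 1)*(h)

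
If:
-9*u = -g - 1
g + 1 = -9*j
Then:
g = 9*u - 1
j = -u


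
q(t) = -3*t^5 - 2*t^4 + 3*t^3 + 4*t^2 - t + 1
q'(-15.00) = -730471.00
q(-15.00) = 2167666.00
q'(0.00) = -1.00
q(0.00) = 1.00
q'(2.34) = -485.24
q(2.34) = -211.44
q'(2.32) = -468.45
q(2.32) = -201.90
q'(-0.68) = -2.97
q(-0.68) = 2.59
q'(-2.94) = -864.11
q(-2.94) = 471.81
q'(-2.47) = -403.61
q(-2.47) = 184.03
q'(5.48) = -14530.79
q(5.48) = -16020.31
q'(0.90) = -2.18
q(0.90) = 2.44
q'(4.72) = -8048.87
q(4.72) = -7619.79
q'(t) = -15*t^4 - 8*t^3 + 9*t^2 + 8*t - 1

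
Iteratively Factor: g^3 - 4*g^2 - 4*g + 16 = (g - 2)*(g^2 - 2*g - 8) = (g - 2)*(g + 2)*(g - 4)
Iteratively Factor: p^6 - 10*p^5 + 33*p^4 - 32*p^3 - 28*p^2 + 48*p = (p + 1)*(p^5 - 11*p^4 + 44*p^3 - 76*p^2 + 48*p) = p*(p + 1)*(p^4 - 11*p^3 + 44*p^2 - 76*p + 48) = p*(p - 2)*(p + 1)*(p^3 - 9*p^2 + 26*p - 24) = p*(p - 2)^2*(p + 1)*(p^2 - 7*p + 12) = p*(p - 3)*(p - 2)^2*(p + 1)*(p - 4)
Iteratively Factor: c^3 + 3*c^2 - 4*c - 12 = (c + 2)*(c^2 + c - 6) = (c - 2)*(c + 2)*(c + 3)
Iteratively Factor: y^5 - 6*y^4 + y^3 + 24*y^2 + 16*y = (y - 4)*(y^4 - 2*y^3 - 7*y^2 - 4*y) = (y - 4)^2*(y^3 + 2*y^2 + y) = y*(y - 4)^2*(y^2 + 2*y + 1) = y*(y - 4)^2*(y + 1)*(y + 1)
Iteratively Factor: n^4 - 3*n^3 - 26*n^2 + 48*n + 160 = (n + 2)*(n^3 - 5*n^2 - 16*n + 80) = (n - 5)*(n + 2)*(n^2 - 16) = (n - 5)*(n - 4)*(n + 2)*(n + 4)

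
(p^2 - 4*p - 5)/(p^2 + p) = (p - 5)/p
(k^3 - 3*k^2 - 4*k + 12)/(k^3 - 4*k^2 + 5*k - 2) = (k^2 - k - 6)/(k^2 - 2*k + 1)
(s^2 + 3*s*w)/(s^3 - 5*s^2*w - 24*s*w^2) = 1/(s - 8*w)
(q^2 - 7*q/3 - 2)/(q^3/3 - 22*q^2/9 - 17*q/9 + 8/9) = 3*(3*q^2 - 7*q - 6)/(3*q^3 - 22*q^2 - 17*q + 8)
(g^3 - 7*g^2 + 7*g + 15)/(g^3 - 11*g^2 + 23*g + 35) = (g - 3)/(g - 7)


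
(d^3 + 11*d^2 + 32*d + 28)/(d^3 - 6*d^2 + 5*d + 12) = (d^3 + 11*d^2 + 32*d + 28)/(d^3 - 6*d^2 + 5*d + 12)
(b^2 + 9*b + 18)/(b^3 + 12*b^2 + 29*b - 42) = (b + 3)/(b^2 + 6*b - 7)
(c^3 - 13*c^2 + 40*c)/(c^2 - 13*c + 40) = c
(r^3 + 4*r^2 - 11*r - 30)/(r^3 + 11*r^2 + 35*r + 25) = (r^2 - r - 6)/(r^2 + 6*r + 5)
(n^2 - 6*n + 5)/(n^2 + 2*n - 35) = (n - 1)/(n + 7)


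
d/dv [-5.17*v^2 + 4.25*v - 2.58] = 4.25 - 10.34*v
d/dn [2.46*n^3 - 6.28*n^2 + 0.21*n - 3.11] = 7.38*n^2 - 12.56*n + 0.21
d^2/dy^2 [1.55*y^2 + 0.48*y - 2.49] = 3.10000000000000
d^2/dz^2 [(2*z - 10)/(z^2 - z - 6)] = 4*(3*(2 - z)*(-z^2 + z + 6) - (z - 5)*(2*z - 1)^2)/(-z^2 + z + 6)^3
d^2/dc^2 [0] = 0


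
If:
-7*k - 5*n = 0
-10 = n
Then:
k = 50/7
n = -10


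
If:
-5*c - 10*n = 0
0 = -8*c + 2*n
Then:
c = 0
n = 0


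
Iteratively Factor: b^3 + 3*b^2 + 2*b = (b)*(b^2 + 3*b + 2) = b*(b + 2)*(b + 1)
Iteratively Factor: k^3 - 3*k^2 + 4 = (k - 2)*(k^2 - k - 2) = (k - 2)^2*(k + 1)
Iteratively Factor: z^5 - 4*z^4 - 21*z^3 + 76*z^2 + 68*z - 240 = (z - 5)*(z^4 + z^3 - 16*z^2 - 4*z + 48) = (z - 5)*(z - 3)*(z^3 + 4*z^2 - 4*z - 16) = (z - 5)*(z - 3)*(z + 2)*(z^2 + 2*z - 8) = (z - 5)*(z - 3)*(z - 2)*(z + 2)*(z + 4)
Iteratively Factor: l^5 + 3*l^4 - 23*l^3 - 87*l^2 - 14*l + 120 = (l + 2)*(l^4 + l^3 - 25*l^2 - 37*l + 60) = (l - 5)*(l + 2)*(l^3 + 6*l^2 + 5*l - 12) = (l - 5)*(l - 1)*(l + 2)*(l^2 + 7*l + 12) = (l - 5)*(l - 1)*(l + 2)*(l + 3)*(l + 4)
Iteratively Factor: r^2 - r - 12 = (r - 4)*(r + 3)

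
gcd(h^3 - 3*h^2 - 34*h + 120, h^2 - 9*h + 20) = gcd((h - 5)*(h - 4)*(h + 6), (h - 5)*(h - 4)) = h^2 - 9*h + 20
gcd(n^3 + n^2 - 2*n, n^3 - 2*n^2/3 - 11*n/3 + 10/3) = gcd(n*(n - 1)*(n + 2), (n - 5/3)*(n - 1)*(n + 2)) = n^2 + n - 2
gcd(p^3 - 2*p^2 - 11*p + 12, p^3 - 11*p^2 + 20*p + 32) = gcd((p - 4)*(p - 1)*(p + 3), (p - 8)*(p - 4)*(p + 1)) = p - 4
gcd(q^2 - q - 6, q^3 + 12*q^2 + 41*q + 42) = q + 2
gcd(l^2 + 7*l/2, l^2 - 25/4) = 1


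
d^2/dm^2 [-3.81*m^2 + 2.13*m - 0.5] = -7.62000000000000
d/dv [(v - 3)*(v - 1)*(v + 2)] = 3*v^2 - 4*v - 5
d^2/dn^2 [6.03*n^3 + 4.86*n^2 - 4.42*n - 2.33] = 36.18*n + 9.72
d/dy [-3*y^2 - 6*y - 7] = -6*y - 6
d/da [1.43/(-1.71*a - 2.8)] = 2.4453/(1.71*a + 2.8)^2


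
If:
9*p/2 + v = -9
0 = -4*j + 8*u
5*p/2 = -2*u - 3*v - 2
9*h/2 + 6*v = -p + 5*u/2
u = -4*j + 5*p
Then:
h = -2713/801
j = -250/89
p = -225/89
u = -125/89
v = 423/178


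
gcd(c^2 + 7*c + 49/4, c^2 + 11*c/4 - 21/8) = c + 7/2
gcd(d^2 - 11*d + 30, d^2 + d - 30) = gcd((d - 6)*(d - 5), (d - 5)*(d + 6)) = d - 5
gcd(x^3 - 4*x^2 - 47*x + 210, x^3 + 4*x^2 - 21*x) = x + 7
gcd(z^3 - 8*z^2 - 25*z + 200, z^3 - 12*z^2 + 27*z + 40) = z^2 - 13*z + 40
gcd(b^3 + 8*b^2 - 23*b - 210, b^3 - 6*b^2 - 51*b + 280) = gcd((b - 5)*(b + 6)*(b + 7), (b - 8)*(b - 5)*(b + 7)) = b^2 + 2*b - 35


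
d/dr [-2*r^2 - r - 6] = -4*r - 1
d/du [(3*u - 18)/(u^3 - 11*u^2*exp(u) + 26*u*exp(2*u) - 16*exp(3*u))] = 3*(u^3 - 11*u^2*exp(u) + 26*u*exp(2*u) + (u - 6)*(11*u^2*exp(u) - 3*u^2 - 52*u*exp(2*u) + 22*u*exp(u) + 48*exp(3*u) - 26*exp(2*u)) - 16*exp(3*u))/(u^3 - 11*u^2*exp(u) + 26*u*exp(2*u) - 16*exp(3*u))^2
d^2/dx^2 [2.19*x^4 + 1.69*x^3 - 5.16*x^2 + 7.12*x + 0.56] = 26.28*x^2 + 10.14*x - 10.32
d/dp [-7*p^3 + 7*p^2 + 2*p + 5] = -21*p^2 + 14*p + 2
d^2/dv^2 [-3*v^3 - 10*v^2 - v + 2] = -18*v - 20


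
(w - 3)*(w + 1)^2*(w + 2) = w^4 + w^3 - 7*w^2 - 13*w - 6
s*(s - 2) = s^2 - 2*s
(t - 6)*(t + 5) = t^2 - t - 30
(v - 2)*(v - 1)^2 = v^3 - 4*v^2 + 5*v - 2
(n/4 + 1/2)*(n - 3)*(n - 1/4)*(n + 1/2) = n^4/4 - 3*n^3/16 - 51*n^2/32 - 11*n/32 + 3/16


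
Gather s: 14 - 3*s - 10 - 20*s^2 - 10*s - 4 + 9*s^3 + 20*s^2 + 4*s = 9*s^3 - 9*s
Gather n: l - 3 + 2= l - 1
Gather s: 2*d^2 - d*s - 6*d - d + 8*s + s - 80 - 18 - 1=2*d^2 - 7*d + s*(9 - d) - 99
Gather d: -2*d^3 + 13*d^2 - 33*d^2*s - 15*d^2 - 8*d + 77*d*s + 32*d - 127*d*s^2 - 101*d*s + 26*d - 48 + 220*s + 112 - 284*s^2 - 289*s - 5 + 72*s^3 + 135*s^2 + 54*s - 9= -2*d^3 + d^2*(-33*s - 2) + d*(-127*s^2 - 24*s + 50) + 72*s^3 - 149*s^2 - 15*s + 50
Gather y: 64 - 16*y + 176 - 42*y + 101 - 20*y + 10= 351 - 78*y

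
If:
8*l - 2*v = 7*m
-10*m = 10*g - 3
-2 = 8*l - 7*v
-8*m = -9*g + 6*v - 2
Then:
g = 133/635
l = 2143/10160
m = 23/254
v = 669/1270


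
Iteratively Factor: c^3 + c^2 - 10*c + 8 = (c - 2)*(c^2 + 3*c - 4) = (c - 2)*(c - 1)*(c + 4)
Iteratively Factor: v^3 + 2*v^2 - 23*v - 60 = (v + 3)*(v^2 - v - 20) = (v - 5)*(v + 3)*(v + 4)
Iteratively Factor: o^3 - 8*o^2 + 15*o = (o - 5)*(o^2 - 3*o) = o*(o - 5)*(o - 3)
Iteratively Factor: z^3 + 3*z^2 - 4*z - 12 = (z + 2)*(z^2 + z - 6) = (z + 2)*(z + 3)*(z - 2)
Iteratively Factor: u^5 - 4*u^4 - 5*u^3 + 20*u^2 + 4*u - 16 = (u - 1)*(u^4 - 3*u^3 - 8*u^2 + 12*u + 16) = (u - 2)*(u - 1)*(u^3 - u^2 - 10*u - 8) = (u - 4)*(u - 2)*(u - 1)*(u^2 + 3*u + 2) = (u - 4)*(u - 2)*(u - 1)*(u + 1)*(u + 2)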